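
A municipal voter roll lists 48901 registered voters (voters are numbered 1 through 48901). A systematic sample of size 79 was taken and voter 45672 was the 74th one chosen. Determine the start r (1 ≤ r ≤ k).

485

k = 48901/79 = 619
r = 45672 − (74−1)×619 = 45672 − 45187 = 485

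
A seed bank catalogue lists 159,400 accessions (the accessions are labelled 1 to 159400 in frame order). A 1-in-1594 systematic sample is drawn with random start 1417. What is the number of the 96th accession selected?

152847

k = 1594
96th selection = r + (96−1)·k = 1417 + 95×1594 = 1417 + 151430 = 152847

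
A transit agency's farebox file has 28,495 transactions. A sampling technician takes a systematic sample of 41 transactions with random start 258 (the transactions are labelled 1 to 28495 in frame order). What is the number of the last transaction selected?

k = 28495/41 = 695
41st selection = r + (41−1)·k = 258 + 40×695 = 258 + 27800 = 28058

28058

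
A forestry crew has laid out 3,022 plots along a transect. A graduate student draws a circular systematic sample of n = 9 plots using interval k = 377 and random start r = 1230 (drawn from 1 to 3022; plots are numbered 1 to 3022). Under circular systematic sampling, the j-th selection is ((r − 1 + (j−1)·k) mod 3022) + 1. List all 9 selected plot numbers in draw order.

1230, 1607, 1984, 2361, 2738, 93, 470, 847, 1224

Selection 1: 1230
Selection 2: 1230 + 377 = 1607
Selection 3: 1607 + 377 = 1984
Selection 4: 1984 + 377 = 2361
Selection 5: 2361 + 377 = 2738
Selection 6: 2738 + 377 = 3115 → 3115 − 3022 = 93
Selection 7: 93 + 377 = 470
Selection 8: 470 + 377 = 847
Selection 9: 847 + 377 = 1224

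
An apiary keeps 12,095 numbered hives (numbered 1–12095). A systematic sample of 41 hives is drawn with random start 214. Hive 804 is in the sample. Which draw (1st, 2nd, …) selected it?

3

k = 12095/41 = 295
position = (804 − 214)/295 + 1 = 590/295 + 1 = 2 + 1 = 3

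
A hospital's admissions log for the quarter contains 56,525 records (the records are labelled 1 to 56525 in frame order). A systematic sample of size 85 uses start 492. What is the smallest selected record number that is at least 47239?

47707

k = 56525/85 = 665
Steps past start: ⌈(47239 − 492)/665⌉ = ⌈46747/665⌉ = 71
Selected record: 492 + 71×665 = 47707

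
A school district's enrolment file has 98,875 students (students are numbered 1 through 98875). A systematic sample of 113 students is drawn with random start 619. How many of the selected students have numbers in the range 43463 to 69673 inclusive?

k = 98875/113 = 875
First selection ≥ 43463: 619 + ⌈(43463−619)/875⌉·875 = 619 + 49×875 = 43494
Last selection ≤ 69673: 619 + ⌊(69673−619)/875⌋·875 = 619 + 78×875 = 68869
Count = 78 − 49 + 1 = 30

30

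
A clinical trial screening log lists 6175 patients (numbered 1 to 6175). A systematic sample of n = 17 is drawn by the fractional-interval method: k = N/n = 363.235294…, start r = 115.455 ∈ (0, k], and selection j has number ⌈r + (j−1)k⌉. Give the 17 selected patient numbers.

j=1: r + 0k = 115.455 → ⌈·⌉ = 116
j=2: r + 1k = 478.690294… → ⌈·⌉ = 479
j=3: r + 2k = 841.925588… → ⌈·⌉ = 842
j=4: r + 3k = 1205.160882… → ⌈·⌉ = 1206
j=5: r + 4k = 1568.396176… → ⌈·⌉ = 1569
j=6: r + 5k = 1931.631470… → ⌈·⌉ = 1932
j=7: r + 6k = 2294.866764… → ⌈·⌉ = 2295
j=8: r + 7k = 2658.102058… → ⌈·⌉ = 2659
j=9: r + 8k = 3021.337352… → ⌈·⌉ = 3022
j=10: r + 9k = 3384.572647… → ⌈·⌉ = 3385
j=11: r + 10k = 3747.807941… → ⌈·⌉ = 3748
j=12: r + 11k = 4111.043235… → ⌈·⌉ = 4112
j=13: r + 12k = 4474.278529… → ⌈·⌉ = 4475
j=14: r + 13k = 4837.513823… → ⌈·⌉ = 4838
j=15: r + 14k = 5200.749117… → ⌈·⌉ = 5201
j=16: r + 15k = 5563.984411… → ⌈·⌉ = 5564
j=17: r + 16k = 5927.219705… → ⌈·⌉ = 5928

116, 479, 842, 1206, 1569, 1932, 2295, 2659, 3022, 3385, 3748, 4112, 4475, 4838, 5201, 5564, 5928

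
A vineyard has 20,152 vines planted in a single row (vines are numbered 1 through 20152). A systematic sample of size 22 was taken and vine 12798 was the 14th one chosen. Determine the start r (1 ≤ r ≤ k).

890

k = 20152/22 = 916
r = 12798 − (14−1)×916 = 12798 − 11908 = 890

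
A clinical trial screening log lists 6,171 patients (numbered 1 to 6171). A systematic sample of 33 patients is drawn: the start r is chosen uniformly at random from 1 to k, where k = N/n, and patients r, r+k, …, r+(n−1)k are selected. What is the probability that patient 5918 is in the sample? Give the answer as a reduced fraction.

k = 6171/33 = 187.
Patient 5918 is selected iff r ≡ 5918 (mod 187); exactly one such r in {1,…,187}.
Inclusion probability = 1/187.

1/187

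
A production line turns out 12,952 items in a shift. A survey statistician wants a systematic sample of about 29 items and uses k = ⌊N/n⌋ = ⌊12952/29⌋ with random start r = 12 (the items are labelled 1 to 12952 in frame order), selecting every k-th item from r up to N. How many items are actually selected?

k = ⌊12952/29⌋ = 446
Achieved size = ⌊(12952 − 12)/446⌋ + 1 = ⌊12940/446⌋ + 1 = 29 + 1 = 30
(last selection: 12 + 29×446 = 12946 ≤ 12952; next would be 13392 > 12952)

30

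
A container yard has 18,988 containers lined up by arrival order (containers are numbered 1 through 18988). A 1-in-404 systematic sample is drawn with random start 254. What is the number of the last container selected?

18838

k = 404
47th selection = r + (47−1)·k = 254 + 46×404 = 254 + 18584 = 18838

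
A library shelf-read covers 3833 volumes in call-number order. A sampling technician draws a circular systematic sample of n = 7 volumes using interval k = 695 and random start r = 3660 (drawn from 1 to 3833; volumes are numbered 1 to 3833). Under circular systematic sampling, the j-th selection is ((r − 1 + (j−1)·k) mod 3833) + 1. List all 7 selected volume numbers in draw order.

Selection 1: 3660
Selection 2: 3660 + 695 = 4355 → 4355 − 3833 = 522
Selection 3: 522 + 695 = 1217
Selection 4: 1217 + 695 = 1912
Selection 5: 1912 + 695 = 2607
Selection 6: 2607 + 695 = 3302
Selection 7: 3302 + 695 = 3997 → 3997 − 3833 = 164

3660, 522, 1217, 1912, 2607, 3302, 164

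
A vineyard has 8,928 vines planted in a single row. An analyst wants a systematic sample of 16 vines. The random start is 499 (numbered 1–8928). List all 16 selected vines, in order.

499, 1057, 1615, 2173, 2731, 3289, 3847, 4405, 4963, 5521, 6079, 6637, 7195, 7753, 8311, 8869

k = N/n = 8928/16 = 558
vine 1: 499
vine 2: 499 + 558 = 1057
vine 3: 1057 + 558 = 1615
vine 4: 1615 + 558 = 2173
vine 5: 2173 + 558 = 2731
vine 6: 2731 + 558 = 3289
vine 7: 3289 + 558 = 3847
vine 8: 3847 + 558 = 4405
vine 9: 4405 + 558 = 4963
vine 10: 4963 + 558 = 5521
vine 11: 5521 + 558 = 6079
vine 12: 6079 + 558 = 6637
vine 13: 6637 + 558 = 7195
vine 14: 7195 + 558 = 7753
vine 15: 7753 + 558 = 8311
vine 16: 8311 + 558 = 8869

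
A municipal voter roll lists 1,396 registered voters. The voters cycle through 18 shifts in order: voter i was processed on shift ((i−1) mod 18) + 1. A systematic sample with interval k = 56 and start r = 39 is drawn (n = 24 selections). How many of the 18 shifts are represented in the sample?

9

Consecutive selections differ by k = 56, so their shift numbers differ by 56 mod 18 = 2.
gcd(56, 18) = 2, so the sample visits 18/2 = 9 distinct residues mod 18.
Start 39 is shift 3; the shifts hit are 1, 3, 5, 7, 9, 11, 13, 15, 17.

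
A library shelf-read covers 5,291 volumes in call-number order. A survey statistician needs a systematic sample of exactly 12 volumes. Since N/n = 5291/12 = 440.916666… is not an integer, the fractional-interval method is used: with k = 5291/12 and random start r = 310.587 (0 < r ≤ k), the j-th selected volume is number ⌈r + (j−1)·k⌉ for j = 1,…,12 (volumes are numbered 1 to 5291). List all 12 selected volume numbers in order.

j=1: r + 0k = 310.587 → ⌈·⌉ = 311
j=2: r + 1k = 751.503666… → ⌈·⌉ = 752
j=3: r + 2k = 1192.420333… → ⌈·⌉ = 1193
j=4: r + 3k = 1633.337 → ⌈·⌉ = 1634
j=5: r + 4k = 2074.253666… → ⌈·⌉ = 2075
j=6: r + 5k = 2515.170333… → ⌈·⌉ = 2516
j=7: r + 6k = 2956.087 → ⌈·⌉ = 2957
j=8: r + 7k = 3397.003666… → ⌈·⌉ = 3398
j=9: r + 8k = 3837.920333… → ⌈·⌉ = 3838
j=10: r + 9k = 4278.837 → ⌈·⌉ = 4279
j=11: r + 10k = 4719.753666… → ⌈·⌉ = 4720
j=12: r + 11k = 5160.670333… → ⌈·⌉ = 5161

311, 752, 1193, 1634, 2075, 2516, 2957, 3398, 3838, 4279, 4720, 5161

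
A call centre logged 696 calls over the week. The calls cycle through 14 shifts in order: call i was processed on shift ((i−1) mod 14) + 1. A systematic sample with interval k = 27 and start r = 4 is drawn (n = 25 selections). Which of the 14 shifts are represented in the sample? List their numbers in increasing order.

1, 2, 3, 4, 5, 6, 7, 8, 9, 10, 11, 12, 13, 14

Consecutive selections differ by k = 27, so their shift numbers differ by 27 mod 14 = 13.
gcd(27, 14) = 1, so the sample visits 14/1 = 14 distinct residues mod 14.
Start 4 is shift 4; the shifts hit are 1, 2, 3, 4, 5, 6, 7, 8, 9, 10, 11, 12, 13, 14.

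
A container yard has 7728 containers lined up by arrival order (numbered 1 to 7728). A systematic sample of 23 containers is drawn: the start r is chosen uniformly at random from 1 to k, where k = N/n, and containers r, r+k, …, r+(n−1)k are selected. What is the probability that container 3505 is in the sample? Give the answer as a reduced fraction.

1/336

k = 7728/23 = 336.
Container 3505 is selected iff r ≡ 3505 (mod 336); exactly one such r in {1,…,336}.
Inclusion probability = 1/336.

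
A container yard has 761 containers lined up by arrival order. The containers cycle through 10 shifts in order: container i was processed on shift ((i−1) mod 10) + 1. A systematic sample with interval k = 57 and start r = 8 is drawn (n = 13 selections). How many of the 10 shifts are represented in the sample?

Consecutive selections differ by k = 57, so their shift numbers differ by 57 mod 10 = 7.
gcd(57, 10) = 1, so the sample visits 10/1 = 10 distinct residues mod 10.
Start 8 is shift 8; the shifts hit are 1, 2, 3, 4, 5, 6, 7, 8, 9, 10.

10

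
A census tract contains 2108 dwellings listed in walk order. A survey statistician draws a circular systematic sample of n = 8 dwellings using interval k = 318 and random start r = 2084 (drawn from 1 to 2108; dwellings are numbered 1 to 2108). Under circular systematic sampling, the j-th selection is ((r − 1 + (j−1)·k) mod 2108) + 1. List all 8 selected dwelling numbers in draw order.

2084, 294, 612, 930, 1248, 1566, 1884, 94

Selection 1: 2084
Selection 2: 2084 + 318 = 2402 → 2402 − 2108 = 294
Selection 3: 294 + 318 = 612
Selection 4: 612 + 318 = 930
Selection 5: 930 + 318 = 1248
Selection 6: 1248 + 318 = 1566
Selection 7: 1566 + 318 = 1884
Selection 8: 1884 + 318 = 2202 → 2202 − 2108 = 94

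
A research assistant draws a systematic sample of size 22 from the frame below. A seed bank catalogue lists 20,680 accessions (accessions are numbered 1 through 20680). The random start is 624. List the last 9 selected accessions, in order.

12844, 13784, 14724, 15664, 16604, 17544, 18484, 19424, 20364

k = N/n = 20680/22 = 940
14th selection = 624 + 13×940 = 12844
15th: 12844 + 940 = 13784
16th: 13784 + 940 = 14724
17th: 14724 + 940 = 15664
18th: 15664 + 940 = 16604
19th: 16604 + 940 = 17544
20th: 17544 + 940 = 18484
21st: 18484 + 940 = 19424
22nd: 19424 + 940 = 20364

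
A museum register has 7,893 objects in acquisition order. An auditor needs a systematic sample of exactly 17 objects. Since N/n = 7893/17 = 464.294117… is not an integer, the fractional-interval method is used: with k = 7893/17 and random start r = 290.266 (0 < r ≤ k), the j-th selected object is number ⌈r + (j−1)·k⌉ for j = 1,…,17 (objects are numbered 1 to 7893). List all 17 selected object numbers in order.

j=1: r + 0k = 290.266 → ⌈·⌉ = 291
j=2: r + 1k = 754.560117… → ⌈·⌉ = 755
j=3: r + 2k = 1218.854235… → ⌈·⌉ = 1219
j=4: r + 3k = 1683.148352… → ⌈·⌉ = 1684
j=5: r + 4k = 2147.442470… → ⌈·⌉ = 2148
j=6: r + 5k = 2611.736588… → ⌈·⌉ = 2612
j=7: r + 6k = 3076.030705… → ⌈·⌉ = 3077
j=8: r + 7k = 3540.324823… → ⌈·⌉ = 3541
j=9: r + 8k = 4004.618941… → ⌈·⌉ = 4005
j=10: r + 9k = 4468.913058… → ⌈·⌉ = 4469
j=11: r + 10k = 4933.207176… → ⌈·⌉ = 4934
j=12: r + 11k = 5397.501294… → ⌈·⌉ = 5398
j=13: r + 12k = 5861.795411… → ⌈·⌉ = 5862
j=14: r + 13k = 6326.089529… → ⌈·⌉ = 6327
j=15: r + 14k = 6790.383647… → ⌈·⌉ = 6791
j=16: r + 15k = 7254.677764… → ⌈·⌉ = 7255
j=17: r + 16k = 7718.971882… → ⌈·⌉ = 7719

291, 755, 1219, 1684, 2148, 2612, 3077, 3541, 4005, 4469, 4934, 5398, 5862, 6327, 6791, 7255, 7719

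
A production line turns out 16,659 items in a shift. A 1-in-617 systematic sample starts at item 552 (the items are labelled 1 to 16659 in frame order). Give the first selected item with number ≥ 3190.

k = 617
Steps past start: ⌈(3190 − 552)/617⌉ = ⌈2638/617⌉ = 5
Selected item: 552 + 5×617 = 3637

3637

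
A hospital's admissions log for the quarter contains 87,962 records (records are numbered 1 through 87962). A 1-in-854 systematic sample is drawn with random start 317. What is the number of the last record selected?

87425

k = 854
103rd selection = r + (103−1)·k = 317 + 102×854 = 317 + 87108 = 87425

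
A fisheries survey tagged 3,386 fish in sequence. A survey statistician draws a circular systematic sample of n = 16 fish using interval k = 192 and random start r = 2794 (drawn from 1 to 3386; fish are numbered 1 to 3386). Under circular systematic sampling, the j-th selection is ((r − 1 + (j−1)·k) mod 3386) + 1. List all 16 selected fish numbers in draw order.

2794, 2986, 3178, 3370, 176, 368, 560, 752, 944, 1136, 1328, 1520, 1712, 1904, 2096, 2288

Selection 1: 2794
Selection 2: 2794 + 192 = 2986
Selection 3: 2986 + 192 = 3178
Selection 4: 3178 + 192 = 3370
Selection 5: 3370 + 192 = 3562 → 3562 − 3386 = 176
Selection 6: 176 + 192 = 368
Selection 7: 368 + 192 = 560
Selection 8: 560 + 192 = 752
Selection 9: 752 + 192 = 944
Selection 10: 944 + 192 = 1136
Selection 11: 1136 + 192 = 1328
Selection 12: 1328 + 192 = 1520
Selection 13: 1520 + 192 = 1712
Selection 14: 1712 + 192 = 1904
Selection 15: 1904 + 192 = 2096
Selection 16: 2096 + 192 = 2288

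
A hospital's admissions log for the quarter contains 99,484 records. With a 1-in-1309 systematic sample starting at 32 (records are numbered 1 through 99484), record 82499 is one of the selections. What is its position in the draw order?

k = 1309
position = (82499 − 32)/1309 + 1 = 82467/1309 + 1 = 63 + 1 = 64

64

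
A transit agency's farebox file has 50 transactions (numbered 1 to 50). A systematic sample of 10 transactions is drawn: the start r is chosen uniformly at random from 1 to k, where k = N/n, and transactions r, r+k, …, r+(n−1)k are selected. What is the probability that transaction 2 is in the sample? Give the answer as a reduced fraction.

k = 50/10 = 5.
Transaction 2 is selected iff r ≡ 2 (mod 5); exactly one such r in {1,…,5}.
Inclusion probability = 1/5.

1/5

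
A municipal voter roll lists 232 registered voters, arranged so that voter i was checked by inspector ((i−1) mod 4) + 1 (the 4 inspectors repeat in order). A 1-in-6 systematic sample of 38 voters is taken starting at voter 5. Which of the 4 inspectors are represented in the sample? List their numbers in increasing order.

1, 3

Consecutive selections differ by k = 6, so their inspector numbers differ by 6 mod 4 = 2.
gcd(6, 4) = 2, so the sample visits 4/2 = 2 distinct residues mod 4.
Start 5 is inspector 1; the inspectors hit are 1, 3.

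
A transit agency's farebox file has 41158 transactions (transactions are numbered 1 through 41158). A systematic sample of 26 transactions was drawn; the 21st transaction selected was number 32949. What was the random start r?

k = 41158/26 = 1583
r = 32949 − (21−1)×1583 = 32949 − 31660 = 1289

1289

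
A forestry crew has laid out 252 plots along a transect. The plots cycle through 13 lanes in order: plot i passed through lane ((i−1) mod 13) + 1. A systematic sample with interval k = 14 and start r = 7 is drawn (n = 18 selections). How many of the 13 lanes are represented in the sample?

Consecutive selections differ by k = 14, so their lane numbers differ by 14 mod 13 = 1.
gcd(14, 13) = 1, so the sample visits 13/1 = 13 distinct residues mod 13.
Start 7 is lane 7; the lanes hit are 1, 2, 3, 4, 5, 6, 7, 8, 9, 10, 11, 12, 13.

13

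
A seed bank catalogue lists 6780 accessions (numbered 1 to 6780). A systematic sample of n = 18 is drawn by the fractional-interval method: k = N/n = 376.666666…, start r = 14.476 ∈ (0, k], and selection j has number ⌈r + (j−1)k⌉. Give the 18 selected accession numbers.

15, 392, 768, 1145, 1522, 1898, 2275, 2652, 3028, 3405, 3782, 4158, 4535, 4912, 5288, 5665, 6042, 6418

j=1: r + 0k = 14.476 → ⌈·⌉ = 15
j=2: r + 1k = 391.142666… → ⌈·⌉ = 392
j=3: r + 2k = 767.809333… → ⌈·⌉ = 768
j=4: r + 3k = 1144.476 → ⌈·⌉ = 1145
j=5: r + 4k = 1521.142666… → ⌈·⌉ = 1522
j=6: r + 5k = 1897.809333… → ⌈·⌉ = 1898
j=7: r + 6k = 2274.476 → ⌈·⌉ = 2275
j=8: r + 7k = 2651.142666… → ⌈·⌉ = 2652
j=9: r + 8k = 3027.809333… → ⌈·⌉ = 3028
j=10: r + 9k = 3404.476 → ⌈·⌉ = 3405
j=11: r + 10k = 3781.142666… → ⌈·⌉ = 3782
j=12: r + 11k = 4157.809333… → ⌈·⌉ = 4158
j=13: r + 12k = 4534.476 → ⌈·⌉ = 4535
j=14: r + 13k = 4911.142666… → ⌈·⌉ = 4912
j=15: r + 14k = 5287.809333… → ⌈·⌉ = 5288
j=16: r + 15k = 5664.476 → ⌈·⌉ = 5665
j=17: r + 16k = 6041.142666… → ⌈·⌉ = 6042
j=18: r + 17k = 6417.809333… → ⌈·⌉ = 6418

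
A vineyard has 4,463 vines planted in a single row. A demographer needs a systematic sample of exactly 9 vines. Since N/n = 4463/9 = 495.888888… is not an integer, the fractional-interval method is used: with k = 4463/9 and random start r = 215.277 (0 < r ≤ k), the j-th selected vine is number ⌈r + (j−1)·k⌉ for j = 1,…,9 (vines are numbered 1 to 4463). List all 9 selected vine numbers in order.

216, 712, 1208, 1703, 2199, 2695, 3191, 3687, 4183

j=1: r + 0k = 215.277 → ⌈·⌉ = 216
j=2: r + 1k = 711.165888… → ⌈·⌉ = 712
j=3: r + 2k = 1207.054777… → ⌈·⌉ = 1208
j=4: r + 3k = 1702.943666… → ⌈·⌉ = 1703
j=5: r + 4k = 2198.832555… → ⌈·⌉ = 2199
j=6: r + 5k = 2694.721444… → ⌈·⌉ = 2695
j=7: r + 6k = 3190.610333… → ⌈·⌉ = 3191
j=8: r + 7k = 3686.499222… → ⌈·⌉ = 3687
j=9: r + 8k = 4182.388111… → ⌈·⌉ = 4183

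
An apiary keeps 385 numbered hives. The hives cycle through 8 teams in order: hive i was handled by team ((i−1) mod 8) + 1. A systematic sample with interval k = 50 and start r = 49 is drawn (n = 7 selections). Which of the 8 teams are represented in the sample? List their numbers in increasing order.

Consecutive selections differ by k = 50, so their team numbers differ by 50 mod 8 = 2.
gcd(50, 8) = 2, so the sample visits 8/2 = 4 distinct residues mod 8.
Start 49 is team 1; the teams hit are 1, 3, 5, 7.

1, 3, 5, 7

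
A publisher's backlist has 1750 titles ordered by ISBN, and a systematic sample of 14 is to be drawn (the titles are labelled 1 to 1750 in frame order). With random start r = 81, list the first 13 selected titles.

k = N/n = 1750/14 = 125
title 1: 81
title 2: 81 + 125 = 206
title 3: 206 + 125 = 331
title 4: 331 + 125 = 456
title 5: 456 + 125 = 581
title 6: 581 + 125 = 706
title 7: 706 + 125 = 831
title 8: 831 + 125 = 956
title 9: 956 + 125 = 1081
title 10: 1081 + 125 = 1206
title 11: 1206 + 125 = 1331
title 12: 1331 + 125 = 1456
title 13: 1456 + 125 = 1581

81, 206, 331, 456, 581, 706, 831, 956, 1081, 1206, 1331, 1456, 1581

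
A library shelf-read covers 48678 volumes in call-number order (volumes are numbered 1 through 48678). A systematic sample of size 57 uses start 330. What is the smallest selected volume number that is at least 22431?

22534

k = 48678/57 = 854
Steps past start: ⌈(22431 − 330)/854⌉ = ⌈22101/854⌉ = 26
Selected volume: 330 + 26×854 = 22534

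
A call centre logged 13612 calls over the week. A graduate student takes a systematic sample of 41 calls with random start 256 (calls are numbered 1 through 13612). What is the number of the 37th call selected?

k = 13612/41 = 332
37th selection = r + (37−1)·k = 256 + 36×332 = 256 + 11952 = 12208

12208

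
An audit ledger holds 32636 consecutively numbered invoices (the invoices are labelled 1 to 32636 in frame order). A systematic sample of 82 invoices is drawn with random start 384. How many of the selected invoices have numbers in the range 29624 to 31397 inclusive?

4

k = 32636/82 = 398
First selection ≥ 29624: 384 + ⌈(29624−384)/398⌉·398 = 384 + 74×398 = 29836
Last selection ≤ 31397: 384 + ⌊(31397−384)/398⌋·398 = 384 + 77×398 = 31030
Count = 77 − 74 + 1 = 4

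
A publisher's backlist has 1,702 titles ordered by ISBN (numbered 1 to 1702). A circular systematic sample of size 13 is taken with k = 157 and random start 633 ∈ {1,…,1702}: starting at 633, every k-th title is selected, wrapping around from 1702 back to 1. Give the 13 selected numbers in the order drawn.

Selection 1: 633
Selection 2: 633 + 157 = 790
Selection 3: 790 + 157 = 947
Selection 4: 947 + 157 = 1104
Selection 5: 1104 + 157 = 1261
Selection 6: 1261 + 157 = 1418
Selection 7: 1418 + 157 = 1575
Selection 8: 1575 + 157 = 1732 → 1732 − 1702 = 30
Selection 9: 30 + 157 = 187
Selection 10: 187 + 157 = 344
Selection 11: 344 + 157 = 501
Selection 12: 501 + 157 = 658
Selection 13: 658 + 157 = 815

633, 790, 947, 1104, 1261, 1418, 1575, 30, 187, 344, 501, 658, 815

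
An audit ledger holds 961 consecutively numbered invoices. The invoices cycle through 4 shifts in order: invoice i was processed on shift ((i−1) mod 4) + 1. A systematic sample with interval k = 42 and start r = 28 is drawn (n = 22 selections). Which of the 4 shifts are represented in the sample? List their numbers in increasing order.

2, 4

Consecutive selections differ by k = 42, so their shift numbers differ by 42 mod 4 = 2.
gcd(42, 4) = 2, so the sample visits 4/2 = 2 distinct residues mod 4.
Start 28 is shift 4; the shifts hit are 2, 4.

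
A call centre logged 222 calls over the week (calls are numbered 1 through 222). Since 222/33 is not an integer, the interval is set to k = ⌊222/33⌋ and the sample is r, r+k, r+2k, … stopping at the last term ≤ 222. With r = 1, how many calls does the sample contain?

37

k = ⌊222/33⌋ = 6
Achieved size = ⌊(222 − 1)/6⌋ + 1 = ⌊221/6⌋ + 1 = 36 + 1 = 37
(last selection: 1 + 36×6 = 217 ≤ 222; next would be 223 > 222)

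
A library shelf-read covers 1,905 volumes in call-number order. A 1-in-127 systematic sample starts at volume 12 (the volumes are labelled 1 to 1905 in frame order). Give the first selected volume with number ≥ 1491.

k = 127
Steps past start: ⌈(1491 − 12)/127⌉ = ⌈1479/127⌉ = 12
Selected volume: 12 + 12×127 = 1536

1536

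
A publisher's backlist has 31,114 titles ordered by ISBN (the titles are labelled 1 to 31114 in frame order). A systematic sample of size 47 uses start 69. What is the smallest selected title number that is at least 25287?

k = 31114/47 = 662
Steps past start: ⌈(25287 − 69)/662⌉ = ⌈25218/662⌉ = 39
Selected title: 69 + 39×662 = 25887

25887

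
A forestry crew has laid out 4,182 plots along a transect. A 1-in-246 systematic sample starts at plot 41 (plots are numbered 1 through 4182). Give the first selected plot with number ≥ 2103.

2255

k = 246
Steps past start: ⌈(2103 − 41)/246⌉ = ⌈2062/246⌉ = 9
Selected plot: 41 + 9×246 = 2255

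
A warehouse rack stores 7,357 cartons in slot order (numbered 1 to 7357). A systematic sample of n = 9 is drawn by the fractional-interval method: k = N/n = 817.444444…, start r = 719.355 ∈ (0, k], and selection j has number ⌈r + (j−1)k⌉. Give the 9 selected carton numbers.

j=1: r + 0k = 719.355 → ⌈·⌉ = 720
j=2: r + 1k = 1536.799444… → ⌈·⌉ = 1537
j=3: r + 2k = 2354.243888… → ⌈·⌉ = 2355
j=4: r + 3k = 3171.688333… → ⌈·⌉ = 3172
j=5: r + 4k = 3989.132777… → ⌈·⌉ = 3990
j=6: r + 5k = 4806.577222… → ⌈·⌉ = 4807
j=7: r + 6k = 5624.021666… → ⌈·⌉ = 5625
j=8: r + 7k = 6441.466111… → ⌈·⌉ = 6442
j=9: r + 8k = 7258.910555… → ⌈·⌉ = 7259

720, 1537, 2355, 3172, 3990, 4807, 5625, 6442, 7259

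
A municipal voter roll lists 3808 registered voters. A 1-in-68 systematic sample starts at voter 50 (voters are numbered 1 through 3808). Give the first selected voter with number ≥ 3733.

k = 68
Steps past start: ⌈(3733 − 50)/68⌉ = ⌈3683/68⌉ = 55
Selected voter: 50 + 55×68 = 3790

3790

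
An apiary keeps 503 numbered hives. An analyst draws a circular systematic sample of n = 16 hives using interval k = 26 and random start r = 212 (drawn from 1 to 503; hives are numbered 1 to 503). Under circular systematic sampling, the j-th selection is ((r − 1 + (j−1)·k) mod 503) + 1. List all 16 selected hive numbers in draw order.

Selection 1: 212
Selection 2: 212 + 26 = 238
Selection 3: 238 + 26 = 264
Selection 4: 264 + 26 = 290
Selection 5: 290 + 26 = 316
Selection 6: 316 + 26 = 342
Selection 7: 342 + 26 = 368
Selection 8: 368 + 26 = 394
Selection 9: 394 + 26 = 420
Selection 10: 420 + 26 = 446
Selection 11: 446 + 26 = 472
Selection 12: 472 + 26 = 498
Selection 13: 498 + 26 = 524 → 524 − 503 = 21
Selection 14: 21 + 26 = 47
Selection 15: 47 + 26 = 73
Selection 16: 73 + 26 = 99

212, 238, 264, 290, 316, 342, 368, 394, 420, 446, 472, 498, 21, 47, 73, 99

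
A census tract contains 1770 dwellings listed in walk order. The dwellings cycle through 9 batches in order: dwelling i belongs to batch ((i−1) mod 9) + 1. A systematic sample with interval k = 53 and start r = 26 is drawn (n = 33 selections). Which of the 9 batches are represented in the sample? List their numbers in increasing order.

1, 2, 3, 4, 5, 6, 7, 8, 9

Consecutive selections differ by k = 53, so their batch numbers differ by 53 mod 9 = 8.
gcd(53, 9) = 1, so the sample visits 9/1 = 9 distinct residues mod 9.
Start 26 is batch 8; the batches hit are 1, 2, 3, 4, 5, 6, 7, 8, 9.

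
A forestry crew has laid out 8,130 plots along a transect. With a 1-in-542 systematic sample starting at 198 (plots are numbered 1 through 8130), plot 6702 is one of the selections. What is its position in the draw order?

13

k = 542
position = (6702 − 198)/542 + 1 = 6504/542 + 1 = 12 + 1 = 13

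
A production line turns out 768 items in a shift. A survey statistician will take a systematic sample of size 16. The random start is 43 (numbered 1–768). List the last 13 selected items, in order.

k = N/n = 768/16 = 48
4th selection = 43 + 3×48 = 187
5th: 187 + 48 = 235
6th: 235 + 48 = 283
7th: 283 + 48 = 331
8th: 331 + 48 = 379
9th: 379 + 48 = 427
10th: 427 + 48 = 475
11th: 475 + 48 = 523
12th: 523 + 48 = 571
13th: 571 + 48 = 619
14th: 619 + 48 = 667
15th: 667 + 48 = 715
16th: 715 + 48 = 763

187, 235, 283, 331, 379, 427, 475, 523, 571, 619, 667, 715, 763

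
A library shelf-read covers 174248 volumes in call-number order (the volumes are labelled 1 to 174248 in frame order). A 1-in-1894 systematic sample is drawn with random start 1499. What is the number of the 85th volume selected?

k = 1894
85th selection = r + (85−1)·k = 1499 + 84×1894 = 1499 + 159096 = 160595

160595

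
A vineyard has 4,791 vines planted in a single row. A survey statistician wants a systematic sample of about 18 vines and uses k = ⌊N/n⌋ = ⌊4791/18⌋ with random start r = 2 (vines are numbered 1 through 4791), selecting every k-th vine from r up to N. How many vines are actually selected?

k = ⌊4791/18⌋ = 266
Achieved size = ⌊(4791 − 2)/266⌋ + 1 = ⌊4789/266⌋ + 1 = 18 + 1 = 19
(last selection: 2 + 18×266 = 4790 ≤ 4791; next would be 5056 > 4791)

19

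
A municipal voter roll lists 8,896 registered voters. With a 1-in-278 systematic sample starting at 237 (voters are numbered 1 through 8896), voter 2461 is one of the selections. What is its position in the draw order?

k = 278
position = (2461 − 237)/278 + 1 = 2224/278 + 1 = 8 + 1 = 9

9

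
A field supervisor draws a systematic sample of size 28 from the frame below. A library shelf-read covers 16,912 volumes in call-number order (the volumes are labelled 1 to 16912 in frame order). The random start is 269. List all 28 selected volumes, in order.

269, 873, 1477, 2081, 2685, 3289, 3893, 4497, 5101, 5705, 6309, 6913, 7517, 8121, 8725, 9329, 9933, 10537, 11141, 11745, 12349, 12953, 13557, 14161, 14765, 15369, 15973, 16577

k = N/n = 16912/28 = 604
volume 1: 269
volume 2: 269 + 604 = 873
volume 3: 873 + 604 = 1477
volume 4: 1477 + 604 = 2081
volume 5: 2081 + 604 = 2685
volume 6: 2685 + 604 = 3289
volume 7: 3289 + 604 = 3893
volume 8: 3893 + 604 = 4497
volume 9: 4497 + 604 = 5101
volume 10: 5101 + 604 = 5705
volume 11: 5705 + 604 = 6309
volume 12: 6309 + 604 = 6913
volume 13: 6913 + 604 = 7517
volume 14: 7517 + 604 = 8121
volume 15: 8121 + 604 = 8725
volume 16: 8725 + 604 = 9329
volume 17: 9329 + 604 = 9933
volume 18: 9933 + 604 = 10537
volume 19: 10537 + 604 = 11141
volume 20: 11141 + 604 = 11745
volume 21: 11745 + 604 = 12349
volume 22: 12349 + 604 = 12953
volume 23: 12953 + 604 = 13557
volume 24: 13557 + 604 = 14161
volume 25: 14161 + 604 = 14765
volume 26: 14765 + 604 = 15369
volume 27: 15369 + 604 = 15973
volume 28: 15973 + 604 = 16577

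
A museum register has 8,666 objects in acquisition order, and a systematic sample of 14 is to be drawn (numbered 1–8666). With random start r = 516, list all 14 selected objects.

516, 1135, 1754, 2373, 2992, 3611, 4230, 4849, 5468, 6087, 6706, 7325, 7944, 8563

k = N/n = 8666/14 = 619
object 1: 516
object 2: 516 + 619 = 1135
object 3: 1135 + 619 = 1754
object 4: 1754 + 619 = 2373
object 5: 2373 + 619 = 2992
object 6: 2992 + 619 = 3611
object 7: 3611 + 619 = 4230
object 8: 4230 + 619 = 4849
object 9: 4849 + 619 = 5468
object 10: 5468 + 619 = 6087
object 11: 6087 + 619 = 6706
object 12: 6706 + 619 = 7325
object 13: 7325 + 619 = 7944
object 14: 7944 + 619 = 8563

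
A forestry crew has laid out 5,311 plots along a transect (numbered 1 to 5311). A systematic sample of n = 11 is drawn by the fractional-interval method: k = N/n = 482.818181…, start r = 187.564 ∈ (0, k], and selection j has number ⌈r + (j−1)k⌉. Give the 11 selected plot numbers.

188, 671, 1154, 1637, 2119, 2602, 3085, 3568, 4051, 4533, 5016

j=1: r + 0k = 187.564 → ⌈·⌉ = 188
j=2: r + 1k = 670.382181… → ⌈·⌉ = 671
j=3: r + 2k = 1153.200363… → ⌈·⌉ = 1154
j=4: r + 3k = 1636.018545… → ⌈·⌉ = 1637
j=5: r + 4k = 2118.836727… → ⌈·⌉ = 2119
j=6: r + 5k = 2601.654909… → ⌈·⌉ = 2602
j=7: r + 6k = 3084.473090… → ⌈·⌉ = 3085
j=8: r + 7k = 3567.291272… → ⌈·⌉ = 3568
j=9: r + 8k = 4050.109454… → ⌈·⌉ = 4051
j=10: r + 9k = 4532.927636… → ⌈·⌉ = 4533
j=11: r + 10k = 5015.745818… → ⌈·⌉ = 5016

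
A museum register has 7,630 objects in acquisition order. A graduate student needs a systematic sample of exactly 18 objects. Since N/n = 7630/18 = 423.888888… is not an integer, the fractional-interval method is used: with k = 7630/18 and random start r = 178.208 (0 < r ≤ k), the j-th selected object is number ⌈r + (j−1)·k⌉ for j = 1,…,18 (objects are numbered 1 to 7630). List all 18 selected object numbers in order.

179, 603, 1026, 1450, 1874, 2298, 2722, 3146, 3570, 3994, 4418, 4841, 5265, 5689, 6113, 6537, 6961, 7385

j=1: r + 0k = 178.208 → ⌈·⌉ = 179
j=2: r + 1k = 602.096888… → ⌈·⌉ = 603
j=3: r + 2k = 1025.985777… → ⌈·⌉ = 1026
j=4: r + 3k = 1449.874666… → ⌈·⌉ = 1450
j=5: r + 4k = 1873.763555… → ⌈·⌉ = 1874
j=6: r + 5k = 2297.652444… → ⌈·⌉ = 2298
j=7: r + 6k = 2721.541333… → ⌈·⌉ = 2722
j=8: r + 7k = 3145.430222… → ⌈·⌉ = 3146
j=9: r + 8k = 3569.319111… → ⌈·⌉ = 3570
j=10: r + 9k = 3993.208 → ⌈·⌉ = 3994
j=11: r + 10k = 4417.096888… → ⌈·⌉ = 4418
j=12: r + 11k = 4840.985777… → ⌈·⌉ = 4841
j=13: r + 12k = 5264.874666… → ⌈·⌉ = 5265
j=14: r + 13k = 5688.763555… → ⌈·⌉ = 5689
j=15: r + 14k = 6112.652444… → ⌈·⌉ = 6113
j=16: r + 15k = 6536.541333… → ⌈·⌉ = 6537
j=17: r + 16k = 6960.430222… → ⌈·⌉ = 6961
j=18: r + 17k = 7384.319111… → ⌈·⌉ = 7385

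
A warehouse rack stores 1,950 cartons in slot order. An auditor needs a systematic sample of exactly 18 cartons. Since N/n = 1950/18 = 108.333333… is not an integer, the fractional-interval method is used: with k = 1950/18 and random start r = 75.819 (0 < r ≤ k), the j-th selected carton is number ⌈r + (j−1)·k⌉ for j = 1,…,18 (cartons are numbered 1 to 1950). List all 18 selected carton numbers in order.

j=1: r + 0k = 75.819 → ⌈·⌉ = 76
j=2: r + 1k = 184.152333… → ⌈·⌉ = 185
j=3: r + 2k = 292.485666… → ⌈·⌉ = 293
j=4: r + 3k = 400.819 → ⌈·⌉ = 401
j=5: r + 4k = 509.152333… → ⌈·⌉ = 510
j=6: r + 5k = 617.485666… → ⌈·⌉ = 618
j=7: r + 6k = 725.819 → ⌈·⌉ = 726
j=8: r + 7k = 834.152333… → ⌈·⌉ = 835
j=9: r + 8k = 942.485666… → ⌈·⌉ = 943
j=10: r + 9k = 1050.819 → ⌈·⌉ = 1051
j=11: r + 10k = 1159.152333… → ⌈·⌉ = 1160
j=12: r + 11k = 1267.485666… → ⌈·⌉ = 1268
j=13: r + 12k = 1375.819 → ⌈·⌉ = 1376
j=14: r + 13k = 1484.152333… → ⌈·⌉ = 1485
j=15: r + 14k = 1592.485666… → ⌈·⌉ = 1593
j=16: r + 15k = 1700.819 → ⌈·⌉ = 1701
j=17: r + 16k = 1809.152333… → ⌈·⌉ = 1810
j=18: r + 17k = 1917.485666… → ⌈·⌉ = 1918

76, 185, 293, 401, 510, 618, 726, 835, 943, 1051, 1160, 1268, 1376, 1485, 1593, 1701, 1810, 1918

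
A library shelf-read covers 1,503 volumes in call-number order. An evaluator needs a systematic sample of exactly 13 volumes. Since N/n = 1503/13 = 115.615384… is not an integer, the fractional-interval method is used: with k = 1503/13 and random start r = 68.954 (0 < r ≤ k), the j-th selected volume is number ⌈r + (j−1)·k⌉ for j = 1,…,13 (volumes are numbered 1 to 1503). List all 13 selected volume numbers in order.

69, 185, 301, 416, 532, 648, 763, 879, 994, 1110, 1226, 1341, 1457

j=1: r + 0k = 68.954 → ⌈·⌉ = 69
j=2: r + 1k = 184.569384… → ⌈·⌉ = 185
j=3: r + 2k = 300.184769… → ⌈·⌉ = 301
j=4: r + 3k = 415.800153… → ⌈·⌉ = 416
j=5: r + 4k = 531.415538… → ⌈·⌉ = 532
j=6: r + 5k = 647.030923… → ⌈·⌉ = 648
j=7: r + 6k = 762.646307… → ⌈·⌉ = 763
j=8: r + 7k = 878.261692… → ⌈·⌉ = 879
j=9: r + 8k = 993.877076… → ⌈·⌉ = 994
j=10: r + 9k = 1109.492461… → ⌈·⌉ = 1110
j=11: r + 10k = 1225.107846… → ⌈·⌉ = 1226
j=12: r + 11k = 1340.723230… → ⌈·⌉ = 1341
j=13: r + 12k = 1456.338615… → ⌈·⌉ = 1457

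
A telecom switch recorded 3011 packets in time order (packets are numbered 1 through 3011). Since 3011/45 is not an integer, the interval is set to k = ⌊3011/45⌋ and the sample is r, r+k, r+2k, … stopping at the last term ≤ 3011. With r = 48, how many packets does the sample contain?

45

k = ⌊3011/45⌋ = 66
Achieved size = ⌊(3011 − 48)/66⌋ + 1 = ⌊2963/66⌋ + 1 = 44 + 1 = 45
(last selection: 48 + 44×66 = 2952 ≤ 3011; next would be 3018 > 3011)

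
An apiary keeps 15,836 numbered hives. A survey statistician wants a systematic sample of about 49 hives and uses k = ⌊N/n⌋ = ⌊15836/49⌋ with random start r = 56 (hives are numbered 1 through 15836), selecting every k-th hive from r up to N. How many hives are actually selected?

49

k = ⌊15836/49⌋ = 323
Achieved size = ⌊(15836 − 56)/323⌋ + 1 = ⌊15780/323⌋ + 1 = 48 + 1 = 49
(last selection: 56 + 48×323 = 15560 ≤ 15836; next would be 15883 > 15836)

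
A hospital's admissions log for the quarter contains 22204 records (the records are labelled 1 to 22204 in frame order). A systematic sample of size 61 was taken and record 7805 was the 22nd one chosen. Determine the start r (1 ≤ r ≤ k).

161

k = 22204/61 = 364
r = 7805 − (22−1)×364 = 7805 − 7644 = 161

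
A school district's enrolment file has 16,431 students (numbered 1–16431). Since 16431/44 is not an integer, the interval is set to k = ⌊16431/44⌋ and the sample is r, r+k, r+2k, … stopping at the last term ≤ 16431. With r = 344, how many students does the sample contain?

44

k = ⌊16431/44⌋ = 373
Achieved size = ⌊(16431 − 344)/373⌋ + 1 = ⌊16087/373⌋ + 1 = 43 + 1 = 44
(last selection: 344 + 43×373 = 16383 ≤ 16431; next would be 16756 > 16431)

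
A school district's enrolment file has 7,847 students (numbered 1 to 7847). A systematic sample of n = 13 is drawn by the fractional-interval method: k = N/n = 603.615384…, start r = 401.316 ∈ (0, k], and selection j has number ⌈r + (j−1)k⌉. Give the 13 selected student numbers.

402, 1005, 1609, 2213, 2816, 3420, 4024, 4627, 5231, 5834, 6438, 7042, 7645

j=1: r + 0k = 401.316 → ⌈·⌉ = 402
j=2: r + 1k = 1004.931384… → ⌈·⌉ = 1005
j=3: r + 2k = 1608.546769… → ⌈·⌉ = 1609
j=4: r + 3k = 2212.162153… → ⌈·⌉ = 2213
j=5: r + 4k = 2815.777538… → ⌈·⌉ = 2816
j=6: r + 5k = 3419.392923… → ⌈·⌉ = 3420
j=7: r + 6k = 4023.008307… → ⌈·⌉ = 4024
j=8: r + 7k = 4626.623692… → ⌈·⌉ = 4627
j=9: r + 8k = 5230.239076… → ⌈·⌉ = 5231
j=10: r + 9k = 5833.854461… → ⌈·⌉ = 5834
j=11: r + 10k = 6437.469846… → ⌈·⌉ = 6438
j=12: r + 11k = 7041.085230… → ⌈·⌉ = 7042
j=13: r + 12k = 7644.700615… → ⌈·⌉ = 7645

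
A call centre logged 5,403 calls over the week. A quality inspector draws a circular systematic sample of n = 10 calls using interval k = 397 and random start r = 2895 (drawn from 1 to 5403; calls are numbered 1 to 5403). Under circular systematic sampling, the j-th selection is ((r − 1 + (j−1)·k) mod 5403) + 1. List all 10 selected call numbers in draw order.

2895, 3292, 3689, 4086, 4483, 4880, 5277, 271, 668, 1065

Selection 1: 2895
Selection 2: 2895 + 397 = 3292
Selection 3: 3292 + 397 = 3689
Selection 4: 3689 + 397 = 4086
Selection 5: 4086 + 397 = 4483
Selection 6: 4483 + 397 = 4880
Selection 7: 4880 + 397 = 5277
Selection 8: 5277 + 397 = 5674 → 5674 − 5403 = 271
Selection 9: 271 + 397 = 668
Selection 10: 668 + 397 = 1065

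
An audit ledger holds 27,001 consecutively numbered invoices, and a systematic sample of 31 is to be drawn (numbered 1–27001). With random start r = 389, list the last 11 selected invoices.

17809, 18680, 19551, 20422, 21293, 22164, 23035, 23906, 24777, 25648, 26519

k = N/n = 27001/31 = 871
21st selection = 389 + 20×871 = 17809
22nd: 17809 + 871 = 18680
23rd: 18680 + 871 = 19551
24th: 19551 + 871 = 20422
25th: 20422 + 871 = 21293
26th: 21293 + 871 = 22164
27th: 22164 + 871 = 23035
28th: 23035 + 871 = 23906
29th: 23906 + 871 = 24777
30th: 24777 + 871 = 25648
31st: 25648 + 871 = 26519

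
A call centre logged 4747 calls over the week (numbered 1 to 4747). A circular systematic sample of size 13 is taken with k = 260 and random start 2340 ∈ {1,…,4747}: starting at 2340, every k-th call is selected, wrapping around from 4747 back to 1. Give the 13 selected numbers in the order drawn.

2340, 2600, 2860, 3120, 3380, 3640, 3900, 4160, 4420, 4680, 193, 453, 713

Selection 1: 2340
Selection 2: 2340 + 260 = 2600
Selection 3: 2600 + 260 = 2860
Selection 4: 2860 + 260 = 3120
Selection 5: 3120 + 260 = 3380
Selection 6: 3380 + 260 = 3640
Selection 7: 3640 + 260 = 3900
Selection 8: 3900 + 260 = 4160
Selection 9: 4160 + 260 = 4420
Selection 10: 4420 + 260 = 4680
Selection 11: 4680 + 260 = 4940 → 4940 − 4747 = 193
Selection 12: 193 + 260 = 453
Selection 13: 453 + 260 = 713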